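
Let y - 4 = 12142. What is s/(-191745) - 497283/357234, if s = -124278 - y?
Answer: -15538745873/22832611110 ≈ -0.68055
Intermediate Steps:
y = 12146 (y = 4 + 12142 = 12146)
s = -136424 (s = -124278 - 1*12146 = -124278 - 12146 = -136424)
s/(-191745) - 497283/357234 = -136424/(-191745) - 497283/357234 = -136424*(-1/191745) - 497283*1/357234 = 136424/191745 - 165761/119078 = -15538745873/22832611110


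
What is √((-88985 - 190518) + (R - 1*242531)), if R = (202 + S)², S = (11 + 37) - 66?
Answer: 3*I*√54242 ≈ 698.7*I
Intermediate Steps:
S = -18 (S = 48 - 66 = -18)
R = 33856 (R = (202 - 18)² = 184² = 33856)
√((-88985 - 190518) + (R - 1*242531)) = √((-88985 - 190518) + (33856 - 1*242531)) = √(-279503 + (33856 - 242531)) = √(-279503 - 208675) = √(-488178) = 3*I*√54242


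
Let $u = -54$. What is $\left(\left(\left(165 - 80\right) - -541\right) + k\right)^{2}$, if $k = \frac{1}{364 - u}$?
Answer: $\frac{68470665561}{174724} \approx 3.9188 \cdot 10^{5}$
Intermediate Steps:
$k = \frac{1}{418}$ ($k = \frac{1}{364 - -54} = \frac{1}{364 + 54} = \frac{1}{418} \approx 0.0023923$)
$\left(\left(\left(165 - 80\right) - -541\right) + k\right)^{2} = \left(\left(\left(165 - 80\right) - -541\right) + \frac{1}{418}\right)^{2} = \left(\left(\left(165 - 80\right) + 541\right) + \frac{1}{418}\right)^{2} = \left(\left(85 + 541\right) + \frac{1}{418}\right)^{2} = \left(626 + \frac{1}{418}\right)^{2} = \left(\frac{261669}{418}\right)^{2} = \frac{68470665561}{174724}$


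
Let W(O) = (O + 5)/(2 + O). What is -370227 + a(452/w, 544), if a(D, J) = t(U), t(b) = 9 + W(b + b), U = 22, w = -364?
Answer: -17029979/46 ≈ -3.7022e+5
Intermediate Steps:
W(O) = (5 + O)/(2 + O)
t(b) = 9 + (5 + 2*b)/(2 + 2*b) (t(b) = 9 + (5 + (b + b))/(2 + (b + b)) = 9 + (5 + 2*b)/(2 + 2*b))
a(D, J) = 463/46 (a(D, J) = (23 + 20*22)/(2*(1 + 22)) = (1/2)*(23 + 440)/23 = (1/2)*(1/23)*463 = 463/46)
-370227 + a(452/w, 544) = -370227 + 463/46 = -17029979/46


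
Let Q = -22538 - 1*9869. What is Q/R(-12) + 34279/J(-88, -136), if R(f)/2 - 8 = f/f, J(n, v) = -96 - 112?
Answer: -3678839/1872 ≈ -1965.2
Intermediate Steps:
Q = -32407 (Q = -22538 - 9869 = -32407)
J(n, v) = -208
R(f) = 18 (R(f) = 16 + 2*(f/f) = 16 + 2*1 = 16 + 2 = 18)
Q/R(-12) + 34279/J(-88, -136) = -32407/18 + 34279/(-208) = -32407*1/18 + 34279*(-1/208) = -32407/18 - 34279/208 = -3678839/1872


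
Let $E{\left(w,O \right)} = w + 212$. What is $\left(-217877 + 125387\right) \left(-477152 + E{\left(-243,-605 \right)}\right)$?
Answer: $44134655670$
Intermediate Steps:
$E{\left(w,O \right)} = 212 + w$
$\left(-217877 + 125387\right) \left(-477152 + E{\left(-243,-605 \right)}\right) = \left(-217877 + 125387\right) \left(-477152 + \left(212 - 243\right)\right) = - 92490 \left(-477152 - 31\right) = \left(-92490\right) \left(-477183\right) = 44134655670$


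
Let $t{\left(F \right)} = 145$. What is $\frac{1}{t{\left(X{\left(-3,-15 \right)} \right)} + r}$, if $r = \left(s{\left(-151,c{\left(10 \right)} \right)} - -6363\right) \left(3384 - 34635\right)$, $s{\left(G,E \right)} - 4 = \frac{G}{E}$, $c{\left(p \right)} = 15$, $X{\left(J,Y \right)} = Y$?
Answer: $- \frac{5}{993301893} \approx -5.0337 \cdot 10^{-9}$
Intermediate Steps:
$s{\left(G,E \right)} = 4 + \frac{G}{E}$
$r = - \frac{993302618}{5}$ ($r = \left(\left(4 - \frac{151}{15}\right) - -6363\right) \left(3384 - 34635\right) = \left(\left(4 - \frac{151}{15}\right) + \left(-16974 + 23337\right)\right) \left(-31251\right) = \left(\left(4 - \frac{151}{15}\right) + 6363\right) \left(-31251\right) = \left(- \frac{91}{15} + 6363\right) \left(-31251\right) = \frac{95354}{15} \left(-31251\right) = - \frac{993302618}{5} \approx -1.9866 \cdot 10^{8}$)
$\frac{1}{t{\left(X{\left(-3,-15 \right)} \right)} + r} = \frac{1}{145 - \frac{993302618}{5}} = \frac{1}{- \frac{993301893}{5}} = - \frac{5}{993301893}$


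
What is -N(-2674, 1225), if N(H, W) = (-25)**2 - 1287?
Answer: 662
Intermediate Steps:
N(H, W) = -662 (N(H, W) = 625 - 1287 = -662)
-N(-2674, 1225) = -1*(-662) = 662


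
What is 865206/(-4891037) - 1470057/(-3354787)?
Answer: 4287521337987/16408387344119 ≈ 0.26130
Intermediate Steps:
865206/(-4891037) - 1470057/(-3354787) = 865206*(-1/4891037) - 1470057*(-1/3354787) = -865206/4891037 + 1470057/3354787 = 4287521337987/16408387344119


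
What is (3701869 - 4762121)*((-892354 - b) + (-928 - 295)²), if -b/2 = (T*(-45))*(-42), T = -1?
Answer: -635721797940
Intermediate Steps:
b = 3780 (b = -2*(-1*(-45))*(-42) = -90*(-42) = -2*(-1890) = 3780)
(3701869 - 4762121)*((-892354 - b) + (-928 - 295)²) = (3701869 - 4762121)*((-892354 - 1*3780) + (-928 - 295)²) = -1060252*((-892354 - 3780) + (-1223)²) = -1060252*(-896134 + 1495729) = -1060252*599595 = -635721797940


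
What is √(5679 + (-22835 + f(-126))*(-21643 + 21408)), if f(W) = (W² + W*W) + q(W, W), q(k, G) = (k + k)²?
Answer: 2*I*√4253314 ≈ 4124.7*I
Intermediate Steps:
q(k, G) = 4*k² (q(k, G) = (2*k)² = 4*k²)
f(W) = 6*W² (f(W) = (W² + W*W) + 4*W² = (W² + W²) + 4*W² = 2*W² + 4*W² = 6*W²)
√(5679 + (-22835 + f(-126))*(-21643 + 21408)) = √(5679 + (-22835 + 6*(-126)²)*(-21643 + 21408)) = √(5679 + (-22835 + 6*15876)*(-235)) = √(5679 + (-22835 + 95256)*(-235)) = √(5679 + 72421*(-235)) = √(5679 - 17018935) = √(-17013256) = 2*I*√4253314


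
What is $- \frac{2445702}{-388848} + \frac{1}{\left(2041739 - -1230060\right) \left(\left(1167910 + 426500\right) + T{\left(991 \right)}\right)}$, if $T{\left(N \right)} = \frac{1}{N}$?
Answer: $\frac{2107233044129100922441}{335034012624386643112} \approx 6.2896$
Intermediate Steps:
$- \frac{2445702}{-388848} + \frac{1}{\left(2041739 - -1230060\right) \left(\left(1167910 + 426500\right) + T{\left(991 \right)}\right)} = - \frac{2445702}{-388848} + \frac{1}{\left(2041739 - -1230060\right) \left(\left(1167910 + 426500\right) + \frac{1}{991}\right)} = \left(-2445702\right) \left(- \frac{1}{388848}\right) + \frac{1}{\left(2041739 + \left(1230978 - 918\right)\right) \left(1594410 + \frac{1}{991}\right)} = \frac{407617}{64808} + \frac{1}{\left(2041739 + 1230060\right) \frac{1580060311}{991}} = \frac{407617}{64808} + \frac{1}{3271799} \cdot \frac{991}{1580060311} = \frac{407617}{64808} + \frac{991}{5169639745469489} = \frac{2107233044129100922441}{335034012624386643112}$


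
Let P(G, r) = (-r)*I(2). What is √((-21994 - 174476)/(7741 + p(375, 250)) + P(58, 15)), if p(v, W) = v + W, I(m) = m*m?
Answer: I*√1460766345/4183 ≈ 9.137*I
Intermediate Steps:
I(m) = m²
p(v, W) = W + v
P(G, r) = -4*r (P(G, r) = -r*2² = -r*4 = -4*r)
√((-21994 - 174476)/(7741 + p(375, 250)) + P(58, 15)) = √((-21994 - 174476)/(7741 + (250 + 375)) - 4*15) = √(-196470/(7741 + 625) - 60) = √(-196470/8366 - 60) = √(-196470*1/8366 - 60) = √(-98235/4183 - 60) = √(-349215/4183) = I*√1460766345/4183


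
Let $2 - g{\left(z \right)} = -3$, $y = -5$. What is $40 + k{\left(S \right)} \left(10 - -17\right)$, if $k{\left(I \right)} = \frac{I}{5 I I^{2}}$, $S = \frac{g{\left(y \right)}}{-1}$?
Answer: $\frac{5027}{125} \approx 40.216$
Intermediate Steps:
$g{\left(z \right)} = 5$ ($g{\left(z \right)} = 2 - -3 = 2 + 3 = 5$)
$S = -5$ ($S = \frac{5}{-1} = 5 \left(-1\right) = -5$)
$k{\left(I \right)} = \frac{1}{5 I^{2}}$ ($k{\left(I \right)} = \frac{I}{5 I^{3}} = I \frac{1}{5 I^{3}} = \frac{1}{5 I^{2}}$)
$40 + k{\left(S \right)} \left(10 - -17\right) = 40 + \frac{1}{5 \cdot 25} \left(10 - -17\right) = 40 + \frac{1}{5} \cdot \frac{1}{25} \left(10 + 17\right) = 40 + \frac{1}{125} \cdot 27 = 40 + \frac{27}{125} = \frac{5027}{125}$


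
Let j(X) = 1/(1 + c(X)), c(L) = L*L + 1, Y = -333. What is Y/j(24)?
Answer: -192474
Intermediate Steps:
c(L) = 1 + L² (c(L) = L² + 1 = 1 + L²)
j(X) = 1/(2 + X²) (j(X) = 1/(1 + (1 + X²)) = 1/(2 + X²))
Y/j(24) = -333/(1/(2 + 24²)) = -333/(1/(2 + 576)) = -333/(1/578) = -333/1/578 = -333*578 = -192474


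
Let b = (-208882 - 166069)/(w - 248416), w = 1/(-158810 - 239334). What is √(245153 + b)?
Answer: √2398166685893641494993026145/98905339905 ≈ 495.13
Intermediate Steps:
w = -1/398144 (w = 1/(-398144) = -1/398144 ≈ -2.5117e-6)
b = 149284490944/98905339905 (b = (-208882 - 166069)/(-1/398144 - 248416) = -374951/(-98905339905/398144) = -374951*(-398144/98905339905) = 149284490944/98905339905 ≈ 1.5094)
√(245153 + b) = √(245153 + 149284490944/98905339905) = √(24247090078221409/98905339905) = √2398166685893641494993026145/98905339905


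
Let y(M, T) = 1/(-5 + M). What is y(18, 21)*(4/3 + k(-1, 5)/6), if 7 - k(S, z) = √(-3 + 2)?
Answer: 5/26 - I/78 ≈ 0.19231 - 0.012821*I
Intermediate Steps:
k(S, z) = 7 - I (k(S, z) = 7 - √(-3 + 2) = 7 - √(-1) = 7 - I)
y(18, 21)*(4/3 + k(-1, 5)/6) = (4/3 + (7 - I)/6)/(-5 + 18) = (4*(⅓) + (7 - I)*(⅙))/13 = (4/3 + (7/6 - I/6))/13 = (5/2 - I/6)/13 = 5/26 - I/78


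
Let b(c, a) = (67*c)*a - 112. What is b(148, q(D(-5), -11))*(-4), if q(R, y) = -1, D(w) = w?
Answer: 40112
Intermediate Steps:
b(c, a) = -112 + 67*a*c (b(c, a) = 67*a*c - 112 = -112 + 67*a*c)
b(148, q(D(-5), -11))*(-4) = (-112 + 67*(-1)*148)*(-4) = (-112 - 9916)*(-4) = -10028*(-4) = 40112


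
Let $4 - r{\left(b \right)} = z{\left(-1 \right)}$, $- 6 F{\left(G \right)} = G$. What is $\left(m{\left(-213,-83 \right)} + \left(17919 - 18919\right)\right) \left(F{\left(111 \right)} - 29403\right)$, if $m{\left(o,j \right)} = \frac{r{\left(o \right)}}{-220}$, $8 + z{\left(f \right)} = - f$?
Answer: $\frac{1176918843}{40} \approx 2.9423 \cdot 10^{7}$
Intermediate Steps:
$F{\left(G \right)} = - \frac{G}{6}$
$z{\left(f \right)} = -8 - f$
$r{\left(b \right)} = 11$ ($r{\left(b \right)} = 4 - \left(-8 - -1\right) = 4 - \left(-8 + 1\right) = 4 - -7 = 4 + 7 = 11$)
$m{\left(o,j \right)} = - \frac{1}{20}$ ($m{\left(o,j \right)} = \frac{11}{-220} = 11 \left(- \frac{1}{220}\right) = - \frac{1}{20}$)
$\left(m{\left(-213,-83 \right)} + \left(17919 - 18919\right)\right) \left(F{\left(111 \right)} - 29403\right) = \left(- \frac{1}{20} + \left(17919 - 18919\right)\right) \left(\left(- \frac{1}{6}\right) 111 - 29403\right) = \left(- \frac{1}{20} - 1000\right) \left(- \frac{37}{2} - 29403\right) = \left(- \frac{20001}{20}\right) \left(- \frac{58843}{2}\right) = \frac{1176918843}{40}$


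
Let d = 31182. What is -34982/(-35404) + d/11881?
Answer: 759794335/210317462 ≈ 3.6126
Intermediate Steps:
-34982/(-35404) + d/11881 = -34982/(-35404) + 31182/11881 = -34982*(-1/35404) + 31182*(1/11881) = 17491/17702 + 31182/11881 = 759794335/210317462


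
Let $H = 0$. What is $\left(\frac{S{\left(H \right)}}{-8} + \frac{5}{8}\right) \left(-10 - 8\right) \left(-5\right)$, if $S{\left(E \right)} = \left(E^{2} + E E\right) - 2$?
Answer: $\frac{315}{4} \approx 78.75$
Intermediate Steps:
$S{\left(E \right)} = -2 + 2 E^{2}$ ($S{\left(E \right)} = \left(E^{2} + E^{2}\right) - 2 = 2 E^{2} - 2 = -2 + 2 E^{2}$)
$\left(\frac{S{\left(H \right)}}{-8} + \frac{5}{8}\right) \left(-10 - 8\right) \left(-5\right) = \left(\frac{-2 + 2 \cdot 0^{2}}{-8} + \frac{5}{8}\right) \left(-10 - 8\right) \left(-5\right) = \left(\left(-2 + 2 \cdot 0\right) \left(- \frac{1}{8}\right) + 5 \cdot \frac{1}{8}\right) \left(-18\right) \left(-5\right) = \left(\left(-2 + 0\right) \left(- \frac{1}{8}\right) + \frac{5}{8}\right) \left(-18\right) \left(-5\right) = \left(\left(-2\right) \left(- \frac{1}{8}\right) + \frac{5}{8}\right) \left(-18\right) \left(-5\right) = \left(\frac{1}{4} + \frac{5}{8}\right) \left(-18\right) \left(-5\right) = \frac{7}{8} \left(-18\right) \left(-5\right) = \left(- \frac{63}{4}\right) \left(-5\right) = \frac{315}{4}$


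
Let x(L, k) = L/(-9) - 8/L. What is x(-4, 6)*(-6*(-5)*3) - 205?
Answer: 15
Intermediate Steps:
x(L, k) = -8/L - L/9 (x(L, k) = L*(-⅑) - 8/L = -L/9 - 8/L = -8/L - L/9)
x(-4, 6)*(-6*(-5)*3) - 205 = (-8/(-4) - ⅑*(-4))*(-6*(-5)*3) - 205 = (-8*(-¼) + 4/9)*(30*3) - 205 = (2 + 4/9)*90 - 205 = (22/9)*90 - 205 = 220 - 205 = 15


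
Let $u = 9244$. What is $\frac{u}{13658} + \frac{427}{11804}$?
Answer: $\frac{57474071}{80609516} \approx 0.71299$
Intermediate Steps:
$\frac{u}{13658} + \frac{427}{11804} = \frac{9244}{13658} + \frac{427}{11804} = 9244 \cdot \frac{1}{13658} + 427 \cdot \frac{1}{11804} = \frac{4622}{6829} + \frac{427}{11804} = \frac{57474071}{80609516}$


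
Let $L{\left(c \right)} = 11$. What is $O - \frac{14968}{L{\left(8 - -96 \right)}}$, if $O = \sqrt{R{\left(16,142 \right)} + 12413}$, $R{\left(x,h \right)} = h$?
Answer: $- \frac{14968}{11} + 9 \sqrt{155} \approx -1248.7$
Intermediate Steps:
$O = 9 \sqrt{155}$ ($O = \sqrt{142 + 12413} = \sqrt{12555} = 9 \sqrt{155} \approx 112.05$)
$O - \frac{14968}{L{\left(8 - -96 \right)}} = 9 \sqrt{155} - \frac{14968}{11} = - \frac{14968}{11} + 9 \sqrt{155}$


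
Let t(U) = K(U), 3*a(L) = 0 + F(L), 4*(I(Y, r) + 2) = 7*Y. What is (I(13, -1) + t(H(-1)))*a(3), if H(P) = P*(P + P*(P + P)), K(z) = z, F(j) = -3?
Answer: -79/4 ≈ -19.750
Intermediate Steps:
I(Y, r) = -2 + 7*Y/4 (I(Y, r) = -2 + (7*Y)/4 = -2 + 7*Y/4)
H(P) = P*(P + 2*P**2) (H(P) = P*(P + P*(2*P)) = P*(P + 2*P**2))
a(L) = -1 (a(L) = (0 - 3)/3 = (1/3)*(-3) = -1)
t(U) = U
(I(13, -1) + t(H(-1)))*a(3) = ((-2 + (7/4)*13) + (-1)**2*(1 + 2*(-1)))*(-1) = ((-2 + 91/4) + 1*(1 - 2))*(-1) = (83/4 + 1*(-1))*(-1) = (83/4 - 1)*(-1) = (79/4)*(-1) = -79/4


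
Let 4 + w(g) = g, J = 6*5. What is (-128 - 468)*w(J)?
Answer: -15496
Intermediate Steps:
J = 30
w(g) = -4 + g
(-128 - 468)*w(J) = (-128 - 468)*(-4 + 30) = -596*26 = -15496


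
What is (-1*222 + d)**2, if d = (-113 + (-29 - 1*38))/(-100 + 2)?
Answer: 116380944/2401 ≈ 48472.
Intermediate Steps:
d = 90/49 (d = (-113 + (-29 - 38))/(-98) = (-113 - 67)*(-1/98) = -180*(-1/98) = 90/49 ≈ 1.8367)
(-1*222 + d)**2 = (-1*222 + 90/49)**2 = (-222 + 90/49)**2 = (-10788/49)**2 = 116380944/2401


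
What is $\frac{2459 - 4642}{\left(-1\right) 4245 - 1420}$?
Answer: $\frac{2183}{5665} \approx 0.38535$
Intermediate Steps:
$\frac{2459 - 4642}{\left(-1\right) 4245 - 1420} = - \frac{2183}{-4245 - 1420} = - \frac{2183}{-5665} = \left(-2183\right) \left(- \frac{1}{5665}\right) = \frac{2183}{5665}$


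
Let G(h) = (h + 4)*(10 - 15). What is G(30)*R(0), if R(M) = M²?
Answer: 0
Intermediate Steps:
G(h) = -20 - 5*h (G(h) = (4 + h)*(-5) = -20 - 5*h)
G(30)*R(0) = (-20 - 5*30)*0² = (-20 - 150)*0 = -170*0 = 0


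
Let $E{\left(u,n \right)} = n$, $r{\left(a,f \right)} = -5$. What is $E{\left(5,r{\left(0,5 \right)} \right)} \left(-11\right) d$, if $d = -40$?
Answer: $-2200$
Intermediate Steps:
$E{\left(5,r{\left(0,5 \right)} \right)} \left(-11\right) d = \left(-5\right) \left(-11\right) \left(-40\right) = 55 \left(-40\right) = -2200$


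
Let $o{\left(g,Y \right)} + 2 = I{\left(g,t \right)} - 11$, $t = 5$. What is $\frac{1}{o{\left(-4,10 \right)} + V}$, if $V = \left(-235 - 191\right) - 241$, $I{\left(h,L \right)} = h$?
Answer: $- \frac{1}{684} \approx -0.001462$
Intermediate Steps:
$o{\left(g,Y \right)} = -13 + g$ ($o{\left(g,Y \right)} = -2 + \left(g - 11\right) = -2 + \left(-11 + g\right) = -13 + g$)
$V = -667$ ($V = -426 - 241 = -667$)
$\frac{1}{o{\left(-4,10 \right)} + V} = \frac{1}{\left(-13 - 4\right) - 667} = \frac{1}{-17 - 667} = \frac{1}{-684} = - \frac{1}{684}$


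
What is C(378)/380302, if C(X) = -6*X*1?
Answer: -1134/190151 ≈ -0.0059637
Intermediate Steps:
C(X) = -6*X
C(378)/380302 = -6*378/380302 = -2268*1/380302 = -1134/190151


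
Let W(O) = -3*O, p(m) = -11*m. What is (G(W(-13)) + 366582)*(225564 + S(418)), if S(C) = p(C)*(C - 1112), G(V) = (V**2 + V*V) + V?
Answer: 1262981733888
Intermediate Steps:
G(V) = V + 2*V**2 (G(V) = (V**2 + V**2) + V = 2*V**2 + V = V + 2*V**2)
S(C) = -11*C*(-1112 + C) (S(C) = (-11*C)*(C - 1112) = (-11*C)*(-1112 + C) = -11*C*(-1112 + C))
(G(W(-13)) + 366582)*(225564 + S(418)) = ((-3*(-13))*(1 + 2*(-3*(-13))) + 366582)*(225564 + 11*418*(1112 - 1*418)) = (39*(1 + 2*39) + 366582)*(225564 + 11*418*(1112 - 418)) = (39*(1 + 78) + 366582)*(225564 + 11*418*694) = (39*79 + 366582)*(225564 + 3191012) = (3081 + 366582)*3416576 = 369663*3416576 = 1262981733888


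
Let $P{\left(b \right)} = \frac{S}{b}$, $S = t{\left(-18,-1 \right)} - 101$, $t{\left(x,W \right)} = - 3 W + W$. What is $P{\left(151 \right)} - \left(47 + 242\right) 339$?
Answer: $- \frac{14793720}{151} \approx -97972.0$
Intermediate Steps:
$t{\left(x,W \right)} = - 2 W$
$S = -99$ ($S = \left(-2\right) \left(-1\right) - 101 = 2 - 101 = -99$)
$P{\left(b \right)} = - \frac{99}{b}$
$P{\left(151 \right)} - \left(47 + 242\right) 339 = - \frac{99}{151} - \left(47 + 242\right) 339 = \left(-99\right) \frac{1}{151} - 289 \cdot 339 = - \frac{99}{151} - 97971 = - \frac{14793720}{151}$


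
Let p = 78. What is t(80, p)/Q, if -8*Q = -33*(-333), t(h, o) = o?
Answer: -208/3663 ≈ -0.056784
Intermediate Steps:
Q = -10989/8 (Q = -(-33)*(-333)/8 = -⅛*10989 = -10989/8 ≈ -1373.6)
t(80, p)/Q = 78/(-10989/8) = 78*(-8/10989) = -208/3663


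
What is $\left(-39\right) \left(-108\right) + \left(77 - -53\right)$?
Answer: $4342$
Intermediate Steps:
$\left(-39\right) \left(-108\right) + \left(77 - -53\right) = 4212 + \left(77 + 53\right) = 4212 + 130 = 4342$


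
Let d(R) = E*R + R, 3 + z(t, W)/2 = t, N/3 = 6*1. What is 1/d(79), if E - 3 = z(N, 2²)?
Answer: 1/2686 ≈ 0.00037230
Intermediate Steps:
N = 18 (N = 3*(6*1) = 3*6 = 18)
z(t, W) = -6 + 2*t
E = 33 (E = 3 + (-6 + 2*18) = 3 + (-6 + 36) = 3 + 30 = 33)
d(R) = 34*R (d(R) = 33*R + R = 34*R)
1/d(79) = 1/(34*79) = 1/2686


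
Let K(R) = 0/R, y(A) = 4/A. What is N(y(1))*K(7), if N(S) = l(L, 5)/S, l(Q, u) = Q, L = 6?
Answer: 0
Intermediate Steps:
N(S) = 6/S
K(R) = 0
N(y(1))*K(7) = (6/((4/1)))*0 = (6/((4*1)))*0 = (6/4)*0 = (6*(¼))*0 = (3/2)*0 = 0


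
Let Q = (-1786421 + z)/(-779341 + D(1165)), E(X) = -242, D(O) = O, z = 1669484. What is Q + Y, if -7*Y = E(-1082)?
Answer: 3002177/86464 ≈ 34.722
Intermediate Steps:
Y = 242/7 (Y = -⅐*(-242) = 242/7 ≈ 34.571)
Q = 12993/86464 (Q = (-1786421 + 1669484)/(-779341 + 1165) = -116937/(-778176) = -116937*(-1/778176) = 12993/86464 ≈ 0.15027)
Q + Y = 12993/86464 + 242/7 = 3002177/86464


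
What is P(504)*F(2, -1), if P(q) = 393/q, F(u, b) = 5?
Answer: 655/168 ≈ 3.8988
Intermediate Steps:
P(504)*F(2, -1) = (393/504)*5 = (393*(1/504))*5 = (131/168)*5 = 655/168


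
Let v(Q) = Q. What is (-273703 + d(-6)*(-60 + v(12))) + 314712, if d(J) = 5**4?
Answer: 11009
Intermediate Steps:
d(J) = 625
(-273703 + d(-6)*(-60 + v(12))) + 314712 = (-273703 + 625*(-60 + 12)) + 314712 = (-273703 + 625*(-48)) + 314712 = (-273703 - 30000) + 314712 = -303703 + 314712 = 11009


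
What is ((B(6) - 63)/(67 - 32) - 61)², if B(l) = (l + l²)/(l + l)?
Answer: 393129/100 ≈ 3931.3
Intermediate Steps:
B(l) = (l + l²)/(2*l) (B(l) = (l + l²)/((2*l)) = (l + l²)*(1/(2*l)) = (l + l²)/(2*l))
((B(6) - 63)/(67 - 32) - 61)² = (((½ + (½)*6) - 63)/(67 - 32) - 61)² = (((½ + 3) - 63)/35 - 61)² = ((7/2 - 63)*(1/35) - 61)² = (-119/2*1/35 - 61)² = (-17/10 - 61)² = (-627/10)² = 393129/100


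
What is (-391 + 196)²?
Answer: 38025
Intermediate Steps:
(-391 + 196)² = (-195)² = 38025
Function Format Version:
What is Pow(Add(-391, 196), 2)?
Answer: 38025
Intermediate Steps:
Pow(Add(-391, 196), 2) = Pow(-195, 2) = 38025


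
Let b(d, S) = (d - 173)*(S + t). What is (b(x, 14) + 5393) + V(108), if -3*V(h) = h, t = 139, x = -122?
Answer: -39778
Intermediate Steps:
V(h) = -h/3
b(d, S) = (-173 + d)*(139 + S) (b(d, S) = (d - 173)*(S + 139) = (-173 + d)*(139 + S))
(b(x, 14) + 5393) + V(108) = ((-24047 - 173*14 + 139*(-122) + 14*(-122)) + 5393) - ⅓*108 = ((-24047 - 2422 - 16958 - 1708) + 5393) - 36 = (-45135 + 5393) - 36 = -39742 - 36 = -39778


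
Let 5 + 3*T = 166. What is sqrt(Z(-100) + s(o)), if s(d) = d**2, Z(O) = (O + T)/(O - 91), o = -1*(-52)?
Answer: sqrt(887881263)/573 ≈ 52.002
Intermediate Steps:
T = 161/3 (T = -5/3 + (1/3)*166 = -5/3 + 166/3 = 161/3 ≈ 53.667)
o = 52
Z(O) = (161/3 + O)/(-91 + O) (Z(O) = (O + 161/3)/(O - 91) = (161/3 + O)/(-91 + O))
sqrt(Z(-100) + s(o)) = sqrt((161/3 - 100)/(-91 - 100) + 52**2) = sqrt(-139/3/(-191) + 2704) = sqrt(-1/191*(-139/3) + 2704) = sqrt(139/573 + 2704) = sqrt(1549531/573) = sqrt(887881263)/573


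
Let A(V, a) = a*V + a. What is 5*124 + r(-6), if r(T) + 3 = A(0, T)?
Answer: 611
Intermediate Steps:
A(V, a) = a + V*a (A(V, a) = V*a + a = a + V*a)
r(T) = -3 + T (r(T) = -3 + T*(1 + 0) = -3 + T*1 = -3 + T)
5*124 + r(-6) = 5*124 + (-3 - 6) = 620 - 9 = 611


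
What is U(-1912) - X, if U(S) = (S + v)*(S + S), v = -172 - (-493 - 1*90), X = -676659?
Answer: 6416483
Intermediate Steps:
v = 411 (v = -172 - (-493 - 90) = -172 - 1*(-583) = -172 + 583 = 411)
U(S) = 2*S*(411 + S) (U(S) = (S + 411)*(S + S) = (411 + S)*(2*S) = 2*S*(411 + S))
U(-1912) - X = 2*(-1912)*(411 - 1912) - 1*(-676659) = 2*(-1912)*(-1501) + 676659 = 5739824 + 676659 = 6416483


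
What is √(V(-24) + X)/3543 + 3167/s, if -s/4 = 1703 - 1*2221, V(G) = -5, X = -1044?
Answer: 3167/2072 + I*√1049/3543 ≈ 1.5285 + 0.0091415*I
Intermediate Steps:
s = 2072 (s = -4*(1703 - 1*2221) = -4*(1703 - 2221) = -4*(-518) = 2072)
√(V(-24) + X)/3543 + 3167/s = √(-5 - 1044)/3543 + 3167/2072 = √(-1049)*(1/3543) + 3167*(1/2072) = (I*√1049)*(1/3543) + 3167/2072 = I*√1049/3543 + 3167/2072 = 3167/2072 + I*√1049/3543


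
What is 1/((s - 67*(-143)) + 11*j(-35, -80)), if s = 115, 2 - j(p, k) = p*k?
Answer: -1/21082 ≈ -4.7434e-5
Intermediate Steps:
j(p, k) = 2 - k*p (j(p, k) = 2 - p*k = 2 - k*p)
1/((s - 67*(-143)) + 11*j(-35, -80)) = 1/((115 - 67*(-143)) + 11*(2 - 1*(-80)*(-35))) = 1/((115 + 9581) + 11*(2 - 2800)) = 1/(9696 + 11*(-2798)) = 1/(9696 - 30778) = 1/(-21082) = -1/21082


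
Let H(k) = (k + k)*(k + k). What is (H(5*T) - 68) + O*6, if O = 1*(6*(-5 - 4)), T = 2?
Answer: 8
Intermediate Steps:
O = -54 (O = 1*(6*(-9)) = 1*(-54) = -54)
H(k) = 4*k² (H(k) = (2*k)*(2*k) = 4*k²)
(H(5*T) - 68) + O*6 = (4*(5*2)² - 68) - 54*6 = (4*10² - 68) - 324 = (4*100 - 68) - 324 = (400 - 68) - 324 = 332 - 324 = 8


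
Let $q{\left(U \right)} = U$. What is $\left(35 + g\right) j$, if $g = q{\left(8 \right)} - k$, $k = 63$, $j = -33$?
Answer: $660$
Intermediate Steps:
$g = -55$ ($g = 8 - 63 = -55$)
$\left(35 + g\right) j = \left(35 - 55\right) \left(-33\right) = \left(-20\right) \left(-33\right) = 660$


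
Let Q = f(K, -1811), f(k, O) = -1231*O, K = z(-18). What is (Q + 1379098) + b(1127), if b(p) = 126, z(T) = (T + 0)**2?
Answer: 3608565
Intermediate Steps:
z(T) = T**2
K = 324 (K = (-18)**2 = 324)
Q = 2229341 (Q = -1231*(-1811) = 2229341)
(Q + 1379098) + b(1127) = (2229341 + 1379098) + 126 = 3608439 + 126 = 3608565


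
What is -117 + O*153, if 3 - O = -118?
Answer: 18396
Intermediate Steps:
O = 121 (O = 3 - 1*(-118) = 3 + 118 = 121)
-117 + O*153 = -117 + 121*153 = -117 + 18513 = 18396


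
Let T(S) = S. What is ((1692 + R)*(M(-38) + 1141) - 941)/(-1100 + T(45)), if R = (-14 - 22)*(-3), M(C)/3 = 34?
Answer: -2236459/1055 ≈ -2119.9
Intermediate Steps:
M(C) = 102 (M(C) = 3*34 = 102)
R = 108 (R = -36*(-3) = 108)
((1692 + R)*(M(-38) + 1141) - 941)/(-1100 + T(45)) = ((1692 + 108)*(102 + 1141) - 941)/(-1100 + 45) = (1800*1243 - 941)/(-1055) = (2237400 - 941)*(-1/1055) = 2236459*(-1/1055) = -2236459/1055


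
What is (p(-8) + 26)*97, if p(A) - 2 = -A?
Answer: 3492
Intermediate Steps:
p(A) = 2 - A
(p(-8) + 26)*97 = ((2 - 1*(-8)) + 26)*97 = ((2 + 8) + 26)*97 = (10 + 26)*97 = 36*97 = 3492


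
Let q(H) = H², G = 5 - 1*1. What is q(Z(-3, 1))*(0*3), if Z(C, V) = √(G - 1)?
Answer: 0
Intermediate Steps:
G = 4 (G = 5 - 1 = 4)
Z(C, V) = √3 (Z(C, V) = √(4 - 1) = √3)
q(Z(-3, 1))*(0*3) = (√3)²*(0*3) = 3*0 = 0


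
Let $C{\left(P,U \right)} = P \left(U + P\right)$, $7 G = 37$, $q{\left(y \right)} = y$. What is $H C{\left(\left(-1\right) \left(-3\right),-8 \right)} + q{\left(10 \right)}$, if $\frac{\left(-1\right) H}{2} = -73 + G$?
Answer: $- \frac{14150}{7} \approx -2021.4$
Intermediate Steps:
$G = \frac{37}{7}$ ($G = \frac{1}{7} \cdot 37 = \frac{37}{7} \approx 5.2857$)
$C{\left(P,U \right)} = P \left(P + U\right)$
$H = \frac{948}{7}$ ($H = - 2 \left(-73 + \frac{37}{7}\right) = \left(-2\right) \left(- \frac{474}{7}\right) = \frac{948}{7} \approx 135.43$)
$H C{\left(\left(-1\right) \left(-3\right),-8 \right)} + q{\left(10 \right)} = \frac{948 \left(-1\right) \left(-3\right) \left(\left(-1\right) \left(-3\right) - 8\right)}{7} + 10 = \frac{948 \cdot 3 \left(3 - 8\right)}{7} + 10 = \frac{948 \cdot 3 \left(-5\right)}{7} + 10 = \frac{948}{7} \left(-15\right) + 10 = - \frac{14220}{7} + 10 = - \frac{14150}{7}$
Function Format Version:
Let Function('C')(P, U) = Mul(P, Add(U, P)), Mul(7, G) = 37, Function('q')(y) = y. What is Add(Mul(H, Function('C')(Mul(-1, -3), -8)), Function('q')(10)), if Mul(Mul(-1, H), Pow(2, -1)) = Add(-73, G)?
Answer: Rational(-14150, 7) ≈ -2021.4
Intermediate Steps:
G = Rational(37, 7) (G = Mul(Rational(1, 7), 37) = Rational(37, 7) ≈ 5.2857)
Function('C')(P, U) = Mul(P, Add(P, U))
H = Rational(948, 7) (H = Mul(-2, Add(-73, Rational(37, 7))) = Mul(-2, Rational(-474, 7)) = Rational(948, 7) ≈ 135.43)
Add(Mul(H, Function('C')(Mul(-1, -3), -8)), Function('q')(10)) = Add(Mul(Rational(948, 7), Mul(Mul(-1, -3), Add(Mul(-1, -3), -8))), 10) = Add(Mul(Rational(948, 7), Mul(3, Add(3, -8))), 10) = Add(Mul(Rational(948, 7), Mul(3, -5)), 10) = Add(Mul(Rational(948, 7), -15), 10) = Add(Rational(-14220, 7), 10) = Rational(-14150, 7)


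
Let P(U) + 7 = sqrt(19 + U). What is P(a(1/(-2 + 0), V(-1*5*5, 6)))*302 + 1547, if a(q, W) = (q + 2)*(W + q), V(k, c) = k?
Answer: -567 + 151*I*sqrt(77) ≈ -567.0 + 1325.0*I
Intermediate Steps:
a(q, W) = (2 + q)*(W + q)
P(U) = -7 + sqrt(19 + U)
P(a(1/(-2 + 0), V(-1*5*5, 6)))*302 + 1547 = (-7 + sqrt(19 + ((1/(-2 + 0))**2 + 2*(-1*5*5) + 2/(-2 + 0) + (-1*5*5)/(-2 + 0))))*302 + 1547 = (-7 + sqrt(19 + ((1/(-2))**2 + 2*(-5*5) + 2/(-2) - 5*5/(-2))))*302 + 1547 = (-7 + sqrt(19 + ((-1/2)**2 + 2*(-25) + 2*(-1/2) - 25*(-1/2))))*302 + 1547 = (-7 + sqrt(19 + (1/4 - 50 - 1 + 25/2)))*302 + 1547 = (-7 + sqrt(19 - 153/4))*302 + 1547 = (-7 + sqrt(-77/4))*302 + 1547 = (-7 + I*sqrt(77)/2)*302 + 1547 = (-2114 + 151*I*sqrt(77)) + 1547 = -567 + 151*I*sqrt(77)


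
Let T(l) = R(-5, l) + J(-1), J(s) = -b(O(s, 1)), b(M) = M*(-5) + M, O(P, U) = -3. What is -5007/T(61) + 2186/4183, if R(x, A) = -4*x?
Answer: -20926793/33464 ≈ -625.35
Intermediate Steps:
b(M) = -4*M (b(M) = -5*M + M = -4*M)
J(s) = -12 (J(s) = -(-4)*(-3) = -1*12 = -12)
T(l) = 8 (T(l) = -4*(-5) - 12 = 20 - 12 = 8)
-5007/T(61) + 2186/4183 = -5007/8 + 2186/4183 = -20926793/33464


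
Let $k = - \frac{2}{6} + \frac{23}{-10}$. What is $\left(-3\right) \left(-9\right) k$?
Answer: $- \frac{711}{10} \approx -71.1$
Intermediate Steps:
$k = - \frac{79}{30}$ ($k = \left(-2\right) \frac{1}{6} + 23 \left(- \frac{1}{10}\right) = - \frac{1}{3} - \frac{23}{10} = - \frac{79}{30} \approx -2.6333$)
$\left(-3\right) \left(-9\right) k = \left(-3\right) \left(-9\right) \left(- \frac{79}{30}\right) = 27 \left(- \frac{79}{30}\right) = - \frac{711}{10}$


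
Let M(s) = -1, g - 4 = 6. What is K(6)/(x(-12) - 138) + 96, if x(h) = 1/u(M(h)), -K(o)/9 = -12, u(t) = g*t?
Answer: 131496/1381 ≈ 95.218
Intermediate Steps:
g = 10 (g = 4 + 6 = 10)
u(t) = 10*t
K(o) = 108 (K(o) = -9*(-12) = 108)
x(h) = -⅒ (x(h) = 1/(10*(-1)) = 1/(-10) = -⅒)
K(6)/(x(-12) - 138) + 96 = 108/(-⅒ - 138) + 96 = 108/(-1381/10) + 96 = -10/1381*108 + 96 = -1080/1381 + 96 = 131496/1381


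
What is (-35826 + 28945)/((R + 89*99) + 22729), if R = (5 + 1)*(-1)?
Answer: -6881/31534 ≈ -0.21821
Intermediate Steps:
R = -6 (R = 6*(-1) = -6)
(-35826 + 28945)/((R + 89*99) + 22729) = (-35826 + 28945)/((-6 + 89*99) + 22729) = -6881/((-6 + 8811) + 22729) = -6881/(8805 + 22729) = -6881/31534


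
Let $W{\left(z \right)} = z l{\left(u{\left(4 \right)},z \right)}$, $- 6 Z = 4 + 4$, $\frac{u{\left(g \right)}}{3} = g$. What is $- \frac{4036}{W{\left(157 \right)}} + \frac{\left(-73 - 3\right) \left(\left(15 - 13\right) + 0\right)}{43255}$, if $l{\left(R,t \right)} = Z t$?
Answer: $\frac{127186237}{1066192495} \approx 0.11929$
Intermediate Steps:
$u{\left(g \right)} = 3 g$
$Z = - \frac{4}{3}$ ($Z = - \frac{4 + 4}{6} = \left(- \frac{1}{6}\right) 8 = - \frac{4}{3} \approx -1.3333$)
$l{\left(R,t \right)} = - \frac{4 t}{3}$
$W{\left(z \right)} = - \frac{4 z^{2}}{3}$ ($W{\left(z \right)} = z \left(- \frac{4 z}{3}\right) = - \frac{4 z^{2}}{3}$)
$- \frac{4036}{W{\left(157 \right)}} + \frac{\left(-73 - 3\right) \left(\left(15 - 13\right) + 0\right)}{43255} = - \frac{4036}{\left(- \frac{4}{3}\right) 157^{2}} + \frac{\left(-73 - 3\right) \left(\left(15 - 13\right) + 0\right)}{43255} = - \frac{4036}{\left(- \frac{4}{3}\right) 24649} + - 76 \left(2 + 0\right) \frac{1}{43255} = - \frac{4036}{- \frac{98596}{3}} + \left(-76\right) 2 \cdot \frac{1}{43255} = \left(-4036\right) \left(- \frac{3}{98596}\right) - \frac{152}{43255} = \frac{3027}{24649} - \frac{152}{43255} = \frac{127186237}{1066192495}$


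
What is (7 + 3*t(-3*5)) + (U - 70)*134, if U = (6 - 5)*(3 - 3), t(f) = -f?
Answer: -9328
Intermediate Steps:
U = 0 (U = 1*0 = 0)
(7 + 3*t(-3*5)) + (U - 70)*134 = (7 + 3*(-(-3)*5)) + (0 - 70)*134 = (7 + 3*(-1*(-15))) - 70*134 = (7 + 3*15) - 9380 = (7 + 45) - 9380 = 52 - 9380 = -9328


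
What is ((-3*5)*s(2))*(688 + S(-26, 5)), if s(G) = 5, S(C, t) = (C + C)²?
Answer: -254400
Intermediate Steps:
S(C, t) = 4*C² (S(C, t) = (2*C)² = 4*C²)
((-3*5)*s(2))*(688 + S(-26, 5)) = (-3*5*5)*(688 + 4*(-26)²) = (-15*5)*(688 + 4*676) = -75*(688 + 2704) = -75*3392 = -254400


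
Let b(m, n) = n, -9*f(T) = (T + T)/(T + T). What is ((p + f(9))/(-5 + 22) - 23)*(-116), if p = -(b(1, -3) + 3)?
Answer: 408320/153 ≈ 2668.8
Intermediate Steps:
f(T) = -⅑ (f(T) = -(T + T)/(9*(T + T)) = -2*T/(9*(2*T)) = -2*T*1/(2*T)/9 = -⅑*1 = -⅑)
p = 0 (p = -(-3 + 3) = -1*0 = 0)
((p + f(9))/(-5 + 22) - 23)*(-116) = ((0 - ⅑)/(-5 + 22) - 23)*(-116) = (-⅑/17 - 23)*(-116) = (-⅑*1/17 - 23)*(-116) = (-1/153 - 23)*(-116) = -3520/153*(-116) = 408320/153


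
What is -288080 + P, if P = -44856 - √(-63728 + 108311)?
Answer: -332936 - √44583 ≈ -3.3315e+5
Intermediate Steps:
P = -44856 - √44583 ≈ -45067.
-288080 + P = -288080 + (-44856 - √44583) = -332936 - √44583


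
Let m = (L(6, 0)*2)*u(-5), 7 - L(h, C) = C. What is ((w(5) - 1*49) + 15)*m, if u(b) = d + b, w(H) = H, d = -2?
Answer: 2842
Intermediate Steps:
L(h, C) = 7 - C
u(b) = -2 + b
m = -98 (m = ((7 - 1*0)*2)*(-2 - 5) = ((7 + 0)*2)*(-7) = (7*2)*(-7) = 14*(-7) = -98)
((w(5) - 1*49) + 15)*m = ((5 - 1*49) + 15)*(-98) = ((5 - 49) + 15)*(-98) = (-44 + 15)*(-98) = -29*(-98) = 2842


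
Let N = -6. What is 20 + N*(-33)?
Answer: 218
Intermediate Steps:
20 + N*(-33) = 20 - 6*(-33) = 20 + 198 = 218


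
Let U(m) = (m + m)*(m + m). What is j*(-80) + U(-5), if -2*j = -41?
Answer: -1540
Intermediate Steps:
j = 41/2 (j = -1/2*(-41) = 41/2 ≈ 20.500)
U(m) = 4*m**2 (U(m) = (2*m)*(2*m) = 4*m**2)
j*(-80) + U(-5) = (41/2)*(-80) + 4*(-5)**2 = -1640 + 4*25 = -1640 + 100 = -1540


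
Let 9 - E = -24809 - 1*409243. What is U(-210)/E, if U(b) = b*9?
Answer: -210/48229 ≈ -0.0043542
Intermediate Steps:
U(b) = 9*b
E = 434061 (E = 9 - (-24809 - 1*409243) = 9 - (-24809 - 409243) = 9 - 1*(-434052) = 9 + 434052 = 434061)
U(-210)/E = (9*(-210))/434061 = -1890*1/434061 = -210/48229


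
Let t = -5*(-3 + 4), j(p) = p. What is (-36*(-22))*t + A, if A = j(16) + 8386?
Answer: 4442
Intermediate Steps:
t = -5 (t = -5*1 = -5)
A = 8402 (A = 16 + 8386 = 8402)
(-36*(-22))*t + A = -36*(-22)*(-5) + 8402 = 792*(-5) + 8402 = -3960 + 8402 = 4442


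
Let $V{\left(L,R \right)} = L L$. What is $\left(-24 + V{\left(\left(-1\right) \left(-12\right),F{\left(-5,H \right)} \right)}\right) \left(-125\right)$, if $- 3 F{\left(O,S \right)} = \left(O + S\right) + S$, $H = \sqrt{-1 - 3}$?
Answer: $-15000$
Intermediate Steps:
$H = 2 i$ ($H = \sqrt{-4} = 2 i \approx 2.0 i$)
$F{\left(O,S \right)} = - \frac{2 S}{3} - \frac{O}{3}$ ($F{\left(O,S \right)} = - \frac{\left(O + S\right) + S}{3} = - \frac{O + 2 S}{3} = - \frac{2 S}{3} - \frac{O}{3}$)
$V{\left(L,R \right)} = L^{2}$
$\left(-24 + V{\left(\left(-1\right) \left(-12\right),F{\left(-5,H \right)} \right)}\right) \left(-125\right) = \left(-24 + \left(\left(-1\right) \left(-12\right)\right)^{2}\right) \left(-125\right) = \left(-24 + 12^{2}\right) \left(-125\right) = \left(-24 + 144\right) \left(-125\right) = 120 \left(-125\right) = -15000$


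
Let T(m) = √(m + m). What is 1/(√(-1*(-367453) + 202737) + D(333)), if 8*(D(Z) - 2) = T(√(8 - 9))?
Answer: 8/(16 + 8*√570190 + √2*√I) ≈ 0.0013206 - 2.18e-7*I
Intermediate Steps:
T(m) = √2*√m (T(m) = √(2*m) = √2*√m)
D(Z) = 2 + √2*√I/8 (D(Z) = 2 + (√2*√(√(8 - 9)))/8 = 2 + (√2*√(√(-1)))/8 = 2 + (√2*√I)/8 = 2 + √2*√I/8)
1/(√(-1*(-367453) + 202737) + D(333)) = 1/(√(-1*(-367453) + 202737) + (17/8 + I/8)) = 1/(√(367453 + 202737) + (17/8 + I/8)) = 1/(√570190 + (17/8 + I/8)) = 1/(17/8 + √570190 + I/8)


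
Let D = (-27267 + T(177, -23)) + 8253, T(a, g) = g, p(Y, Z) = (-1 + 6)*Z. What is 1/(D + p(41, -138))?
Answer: -1/19727 ≈ -5.0692e-5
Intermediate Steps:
p(Y, Z) = 5*Z
D = -19037 (D = (-27267 - 23) + 8253 = -27290 + 8253 = -19037)
1/(D + p(41, -138)) = 1/(-19037 + 5*(-138)) = 1/(-19037 - 690) = 1/(-19727) = -1/19727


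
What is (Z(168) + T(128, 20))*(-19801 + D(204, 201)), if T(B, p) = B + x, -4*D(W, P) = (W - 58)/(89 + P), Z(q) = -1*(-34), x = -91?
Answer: -815410363/580 ≈ -1.4059e+6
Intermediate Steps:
Z(q) = 34
D(W, P) = -(-58 + W)/(4*(89 + P)) (D(W, P) = -(W - 58)/(4*(89 + P)) = -(-58 + W)/(4*(89 + P)))
T(B, p) = -91 + B (T(B, p) = B - 91 = -91 + B)
(Z(168) + T(128, 20))*(-19801 + D(204, 201)) = (34 + (-91 + 128))*(-19801 + (58 - 1*204)/(4*(89 + 201))) = (34 + 37)*(-19801 + (¼)*(58 - 204)/290) = 71*(-19801 + (¼)*(1/290)*(-146)) = 71*(-19801 - 73/580) = 71*(-11484653/580) = -815410363/580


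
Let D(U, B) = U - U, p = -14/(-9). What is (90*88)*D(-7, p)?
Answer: 0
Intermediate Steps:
p = 14/9 (p = -14*(-⅑) = 14/9 ≈ 1.5556)
D(U, B) = 0
(90*88)*D(-7, p) = (90*88)*0 = 7920*0 = 0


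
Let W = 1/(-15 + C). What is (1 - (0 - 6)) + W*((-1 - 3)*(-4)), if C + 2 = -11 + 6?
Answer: 69/11 ≈ 6.2727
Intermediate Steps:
C = -7 (C = -2 + (-11 + 6) = -2 - 5 = -7)
W = -1/22 (W = 1/(-15 - 7) = 1/(-22) = -1/22 ≈ -0.045455)
(1 - (0 - 6)) + W*((-1 - 3)*(-4)) = (1 - (0 - 6)) - (-1 - 3)*(-4)/22 = (1 - 1*(-6)) - (-2)*(-4)/11 = (1 + 6) - 1/22*16 = 7 - 8/11 = 69/11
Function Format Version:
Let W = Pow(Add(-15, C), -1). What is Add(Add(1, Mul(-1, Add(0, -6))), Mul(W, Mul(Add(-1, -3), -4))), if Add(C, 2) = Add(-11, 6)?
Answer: Rational(69, 11) ≈ 6.2727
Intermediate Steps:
C = -7 (C = Add(-2, Add(-11, 6)) = Add(-2, -5) = -7)
W = Rational(-1, 22) (W = Pow(Add(-15, -7), -1) = Pow(-22, -1) = Rational(-1, 22) ≈ -0.045455)
Add(Add(1, Mul(-1, Add(0, -6))), Mul(W, Mul(Add(-1, -3), -4))) = Add(Add(1, Mul(-1, Add(0, -6))), Mul(Rational(-1, 22), Mul(Add(-1, -3), -4))) = Add(Add(1, Mul(-1, -6)), Mul(Rational(-1, 22), Mul(-4, -4))) = Add(Add(1, 6), Mul(Rational(-1, 22), 16)) = Add(7, Rational(-8, 11)) = Rational(69, 11)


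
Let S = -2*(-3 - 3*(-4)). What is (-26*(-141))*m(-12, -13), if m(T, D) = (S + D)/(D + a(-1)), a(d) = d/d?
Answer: 18941/2 ≈ 9470.5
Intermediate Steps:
a(d) = 1
S = -18 (S = -2*(-3 + 12) = -2*9 = -18)
m(T, D) = (-18 + D)/(1 + D) (m(T, D) = (-18 + D)/(D + 1) = (-18 + D)/(1 + D))
(-26*(-141))*m(-12, -13) = (-26*(-141))*((-18 - 13)/(1 - 13)) = 3666*(-31/(-12)) = 3666*(-1/12*(-31)) = 3666*(31/12) = 18941/2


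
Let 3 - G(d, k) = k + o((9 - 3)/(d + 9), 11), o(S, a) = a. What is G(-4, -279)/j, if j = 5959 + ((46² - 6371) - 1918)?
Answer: -271/214 ≈ -1.2664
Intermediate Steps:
j = -214 (j = 5959 + ((2116 - 6371) - 1918) = 5959 + (-4255 - 1918) = 5959 - 6173 = -214)
G(d, k) = -8 - k (G(d, k) = 3 - (k + 11) = 3 - (11 + k) = 3 + (-11 - k) = -8 - k)
G(-4, -279)/j = (-8 - 1*(-279))/(-214) = (-8 + 279)*(-1/214) = 271*(-1/214) = -271/214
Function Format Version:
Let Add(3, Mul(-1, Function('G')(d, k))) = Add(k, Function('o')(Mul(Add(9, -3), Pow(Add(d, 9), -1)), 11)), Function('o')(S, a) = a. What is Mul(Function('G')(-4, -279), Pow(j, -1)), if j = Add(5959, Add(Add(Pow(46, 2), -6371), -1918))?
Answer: Rational(-271, 214) ≈ -1.2664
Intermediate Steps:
j = -214 (j = Add(5959, Add(Add(2116, -6371), -1918)) = Add(5959, Add(-4255, -1918)) = Add(5959, -6173) = -214)
Function('G')(d, k) = Add(-8, Mul(-1, k)) (Function('G')(d, k) = Add(3, Mul(-1, Add(k, 11))) = Add(3, Mul(-1, Add(11, k))) = Add(3, Add(-11, Mul(-1, k))) = Add(-8, Mul(-1, k)))
Mul(Function('G')(-4, -279), Pow(j, -1)) = Mul(Add(-8, Mul(-1, -279)), Pow(-214, -1)) = Mul(Add(-8, 279), Rational(-1, 214)) = Mul(271, Rational(-1, 214)) = Rational(-271, 214)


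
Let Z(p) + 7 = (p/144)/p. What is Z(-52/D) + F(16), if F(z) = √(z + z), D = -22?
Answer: -1007/144 + 4*√2 ≈ -1.3362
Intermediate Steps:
F(z) = √2*√z (F(z) = √(2*z) = √2*√z)
Z(p) = -1007/144 (Z(p) = -7 + (p/144)/p = -7 + 1/144 = -1007/144)
Z(-52/D) + F(16) = -1007/144 + √2*√16 = -1007/144 + √2*4 = -1007/144 + 4*√2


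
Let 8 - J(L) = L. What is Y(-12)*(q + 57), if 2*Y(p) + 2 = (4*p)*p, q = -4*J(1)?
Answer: 8323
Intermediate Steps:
J(L) = 8 - L
q = -28 (q = -4*(8 - 1*1) = -4*(8 - 1) = -4*7 = -28)
Y(p) = -1 + 2*p**2 (Y(p) = -1 + ((4*p)*p)/2 = -1 + (4*p**2)/2 = -1 + 2*p**2)
Y(-12)*(q + 57) = (-1 + 2*(-12)**2)*(-28 + 57) = (-1 + 2*144)*29 = (-1 + 288)*29 = 287*29 = 8323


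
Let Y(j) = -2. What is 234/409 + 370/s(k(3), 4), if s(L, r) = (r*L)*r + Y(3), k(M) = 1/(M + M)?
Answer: 227229/409 ≈ 555.57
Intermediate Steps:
k(M) = 1/(2*M)
s(L, r) = -2 + L*r² (s(L, r) = (r*L)*r - 2 = (L*r)*r - 2 = L*r² - 2 = -2 + L*r²)
234/409 + 370/s(k(3), 4) = 234/409 + 370/(-2 + ((½)/3)*4²) = 234*(1/409) + 370/(-2 + ((½)*(⅓))*16) = 234/409 + 370/(-2 + (⅙)*16) = 234/409 + 370/(-2 + 8/3) = 234/409 + 370/(⅔) = 234/409 + 370*(3/2) = 234/409 + 555 = 227229/409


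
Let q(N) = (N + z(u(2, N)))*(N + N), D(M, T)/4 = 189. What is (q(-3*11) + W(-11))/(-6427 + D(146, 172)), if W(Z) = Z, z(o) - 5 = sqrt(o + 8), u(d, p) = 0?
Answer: -1837/5671 + 132*sqrt(2)/5671 ≈ -0.29101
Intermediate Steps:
z(o) = 5 + sqrt(8 + o) (z(o) = 5 + sqrt(o + 8) = 5 + sqrt(8 + o))
D(M, T) = 756 (D(M, T) = 4*189 = 756)
q(N) = 2*N*(5 + N + 2*sqrt(2)) (q(N) = (N + (5 + sqrt(8 + 0)))*(N + N) = (N + (5 + sqrt(8)))*(2*N) = (N + (5 + 2*sqrt(2)))*(2*N) = (5 + N + 2*sqrt(2))*(2*N) = 2*N*(5 + N + 2*sqrt(2)))
(q(-3*11) + W(-11))/(-6427 + D(146, 172)) = (2*(-3*11)*(5 - 3*11 + 2*sqrt(2)) - 11)/(-6427 + 756) = (2*(-33)*(5 - 33 + 2*sqrt(2)) - 11)/(-5671) = (2*(-33)*(-28 + 2*sqrt(2)) - 11)*(-1/5671) = ((1848 - 132*sqrt(2)) - 11)*(-1/5671) = (1837 - 132*sqrt(2))*(-1/5671) = -1837/5671 + 132*sqrt(2)/5671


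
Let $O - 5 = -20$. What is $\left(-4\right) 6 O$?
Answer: $360$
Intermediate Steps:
$O = -15$ ($O = 5 - 20 = -15$)
$\left(-4\right) 6 O = \left(-4\right) 6 \left(-15\right) = \left(-24\right) \left(-15\right) = 360$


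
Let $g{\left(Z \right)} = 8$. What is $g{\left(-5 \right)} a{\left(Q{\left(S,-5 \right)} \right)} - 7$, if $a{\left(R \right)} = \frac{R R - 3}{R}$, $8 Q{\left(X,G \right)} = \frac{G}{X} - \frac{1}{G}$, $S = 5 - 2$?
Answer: $\frac{20203}{165} \approx 122.44$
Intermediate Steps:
$S = 3$
$Q{\left(X,G \right)} = - \frac{1}{8 G} + \frac{G}{8 X}$ ($Q{\left(X,G \right)} = \frac{\frac{G}{X} - \frac{1}{G}}{8} = \frac{- \frac{1}{G} + \frac{G}{X}}{8} = - \frac{1}{8 G} + \frac{G}{8 X}$)
$a{\left(R \right)} = \frac{-3 + R^{2}}{R}$ ($a{\left(R \right)} = \frac{R^{2} - 3}{R} = \frac{-3 + R^{2}}{R}$)
$g{\left(-5 \right)} a{\left(Q{\left(S,-5 \right)} \right)} - 7 = 8 \left(\frac{\left(-5\right)^{2} - 3}{8 \left(-5\right) 3} - \frac{3}{\frac{1}{8} \frac{1}{-5} \cdot \frac{1}{3} \left(\left(-5\right)^{2} - 3\right)}\right) - 7 = 8 \left(\frac{1}{8} \left(- \frac{1}{5}\right) \frac{1}{3} \left(25 - 3\right) - \frac{3}{\frac{1}{8} \left(- \frac{1}{5}\right) \frac{1}{3} \left(25 - 3\right)}\right) - 7 = 8 \left(\frac{1}{8} \left(- \frac{1}{5}\right) \frac{1}{3} \cdot 22 - \frac{3}{\frac{1}{8} \left(- \frac{1}{5}\right) \frac{1}{3} \cdot 22}\right) - 7 = 8 \left(- \frac{11}{60} - \frac{3}{- \frac{11}{60}}\right) - 7 = 8 \left(- \frac{11}{60} - - \frac{180}{11}\right) - 7 = 8 \left(- \frac{11}{60} + \frac{180}{11}\right) - 7 = 8 \cdot \frac{10679}{660} - 7 = \frac{21358}{165} - 7 = \frac{20203}{165}$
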